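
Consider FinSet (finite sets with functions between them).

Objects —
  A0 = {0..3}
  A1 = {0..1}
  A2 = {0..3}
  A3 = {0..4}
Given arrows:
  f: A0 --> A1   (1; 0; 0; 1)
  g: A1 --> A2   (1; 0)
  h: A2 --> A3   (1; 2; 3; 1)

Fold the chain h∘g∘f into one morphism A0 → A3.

  0 f-->1 g-->0 h-->1
  1 f-->0 g-->1 h-->2
  2 f-->0 g-->1 h-->2
  3 f-->1 g-->0 h-->1
result: (1; 2; 2; 1)

Answer: (1; 2; 2; 1)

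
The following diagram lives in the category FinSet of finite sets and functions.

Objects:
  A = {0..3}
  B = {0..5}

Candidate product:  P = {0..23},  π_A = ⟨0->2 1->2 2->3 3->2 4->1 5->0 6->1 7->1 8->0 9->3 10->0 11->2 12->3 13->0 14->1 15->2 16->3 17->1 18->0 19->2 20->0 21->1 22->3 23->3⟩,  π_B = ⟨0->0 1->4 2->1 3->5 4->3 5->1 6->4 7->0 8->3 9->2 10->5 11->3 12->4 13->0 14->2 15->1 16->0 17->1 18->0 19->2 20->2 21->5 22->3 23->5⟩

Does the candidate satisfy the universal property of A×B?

|A|·|B| = 4·6 = 24;  |P| = 24
Check the pairing map k ↦ (π_A(k), π_B(k)):
  0 -> (2,0)
  1 -> (2,4)
  2 -> (3,1)
  3 -> (2,5)
  4 -> (1,3)
  5 -> (0,1)
  6 -> (1,4)
  7 -> (1,0)
  8 -> (0,3)
  9 -> (3,2)
  10 -> (0,5)
  11 -> (2,3)
  12 -> (3,4)
  13 -> (0,0)
  14 -> (1,2)
  15 -> (2,1)
  16 -> (3,0)
  17 -> (1,1)
  18 -> (0,0)  ✗ repeats pair of k=13
  19 -> (2,2)
  20 -> (0,2)
  21 -> (1,5)
  22 -> (3,3)
  23 -> (3,5)
distinct pairs in image: 23 / 24 needed
  → (0,0) hit at k=13 and k=18

Answer: NOT A VALID PRODUCT — duplicate pair at indices 18,13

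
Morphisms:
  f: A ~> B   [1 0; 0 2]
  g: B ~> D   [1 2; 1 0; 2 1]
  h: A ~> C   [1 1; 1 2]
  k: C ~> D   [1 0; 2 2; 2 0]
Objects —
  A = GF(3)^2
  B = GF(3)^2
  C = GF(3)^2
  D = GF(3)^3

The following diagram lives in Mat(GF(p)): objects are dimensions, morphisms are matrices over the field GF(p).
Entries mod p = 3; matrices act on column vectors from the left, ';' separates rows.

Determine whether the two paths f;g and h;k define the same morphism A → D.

Answer: COMMUTES

Trace:
Path 1 = f;g:
  e0=[1,0] f~>[1,0] g~>[1,1,2]
  e1=[0,1] f~>[0,2] g~>[1,0,2]
  ⟦path⟧₁ = [1 1; 1 0; 2 2]
Path 2 = h;k:
  e0=[1,0] h~>[1,1] k~>[1,1,2]
  e1=[0,1] h~>[1,2] k~>[1,0,2]
  ⟦path⟧₂ = [1 1; 1 0; 2 2]
Equal? equal; square commutes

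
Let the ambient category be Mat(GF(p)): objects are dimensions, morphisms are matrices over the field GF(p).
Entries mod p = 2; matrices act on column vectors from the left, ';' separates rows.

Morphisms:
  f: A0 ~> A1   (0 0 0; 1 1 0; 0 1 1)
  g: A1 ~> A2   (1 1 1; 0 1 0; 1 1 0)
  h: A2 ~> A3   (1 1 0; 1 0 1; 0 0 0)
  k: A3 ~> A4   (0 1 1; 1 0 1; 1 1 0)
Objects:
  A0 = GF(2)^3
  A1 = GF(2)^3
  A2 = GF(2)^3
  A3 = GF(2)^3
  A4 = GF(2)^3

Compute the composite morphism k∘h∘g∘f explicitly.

Answer: (0 1 1; 0 1 1; 0 0 0)

Trace:
  e0=⟨1,0,0⟩ f~>⟨0,1,0⟩ g~>⟨1,1,1⟩ h~>⟨0,0,0⟩ k~>⟨0,0,0⟩
  e1=⟨0,1,0⟩ f~>⟨0,1,1⟩ g~>⟨0,1,1⟩ h~>⟨1,1,0⟩ k~>⟨1,1,0⟩
  e2=⟨0,0,1⟩ f~>⟨0,0,1⟩ g~>⟨1,0,0⟩ h~>⟨1,1,0⟩ k~>⟨1,1,0⟩
composite: (0 1 1; 0 1 1; 0 0 0)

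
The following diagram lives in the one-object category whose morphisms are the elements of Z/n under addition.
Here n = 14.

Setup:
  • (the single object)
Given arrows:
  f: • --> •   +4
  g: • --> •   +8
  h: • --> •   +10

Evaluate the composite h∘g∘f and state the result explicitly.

Answer: +8

Derivation:
  0 +4≡4 +8≡12 +10≡8  (mod 14)
result: +8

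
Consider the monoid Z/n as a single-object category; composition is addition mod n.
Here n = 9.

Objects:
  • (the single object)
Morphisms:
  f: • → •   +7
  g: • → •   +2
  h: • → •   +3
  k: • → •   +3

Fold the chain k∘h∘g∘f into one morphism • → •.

Answer: +6

Work:
  0 +7≡7 +2≡0 +3≡3 +3≡6  (mod 9)
composite: +6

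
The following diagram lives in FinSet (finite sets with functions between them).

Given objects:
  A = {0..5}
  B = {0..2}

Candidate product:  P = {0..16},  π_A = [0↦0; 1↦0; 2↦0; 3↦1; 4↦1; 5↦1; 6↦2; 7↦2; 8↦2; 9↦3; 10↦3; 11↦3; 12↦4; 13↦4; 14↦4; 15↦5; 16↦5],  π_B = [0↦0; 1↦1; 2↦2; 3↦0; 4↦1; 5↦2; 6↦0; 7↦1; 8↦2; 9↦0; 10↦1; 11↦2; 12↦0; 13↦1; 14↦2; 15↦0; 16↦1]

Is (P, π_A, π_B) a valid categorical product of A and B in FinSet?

|A|·|B| = 6·3 = 18;  |P| = 17
  → cardinalities differ; no bijection possible.

Answer: NOT A VALID PRODUCT — |P|=17 ≠ |A|·|B|=18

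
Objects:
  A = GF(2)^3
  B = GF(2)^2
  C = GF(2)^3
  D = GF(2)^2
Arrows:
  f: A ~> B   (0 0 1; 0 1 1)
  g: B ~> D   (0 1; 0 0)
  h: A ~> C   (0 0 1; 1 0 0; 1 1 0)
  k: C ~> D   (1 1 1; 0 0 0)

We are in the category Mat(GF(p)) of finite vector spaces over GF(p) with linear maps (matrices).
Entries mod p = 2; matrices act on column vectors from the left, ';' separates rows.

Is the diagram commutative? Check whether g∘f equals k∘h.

Along f;g (path 1):
  e0=(1,0,0) f~>(0,0) g~>(0,0)
  e1=(0,1,0) f~>(0,1) g~>(1,0)
  e2=(0,0,1) f~>(1,1) g~>(1,0)
  ⟦path⟧₁ = (0 1 1; 0 0 0)
Along h;k (path 2):
  e0=(1,0,0) h~>(0,1,1) k~>(0,0)
  e1=(0,1,0) h~>(0,0,1) k~>(1,0)
  e2=(0,0,1) h~>(1,0,0) k~>(1,0)
  ⟦path⟧₂ = (0 1 1; 0 0 0)
Equal? YES — commutes

Answer: COMMUTES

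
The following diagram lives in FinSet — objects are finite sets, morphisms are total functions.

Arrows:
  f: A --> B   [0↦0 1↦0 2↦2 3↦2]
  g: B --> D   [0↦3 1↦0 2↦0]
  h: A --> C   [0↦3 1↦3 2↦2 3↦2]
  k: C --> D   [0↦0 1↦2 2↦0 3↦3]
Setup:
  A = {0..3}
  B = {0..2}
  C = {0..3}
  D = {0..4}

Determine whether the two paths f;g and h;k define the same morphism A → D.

1) trace f;g:
  0 f-->0 g-->3
  1 f-->0 g-->3
  2 f-->2 g-->0
  3 f-->2 g-->0
  composite₁ = [0↦3 1↦3 2↦0 3↦0]
2) trace h;k:
  0 h-->3 k-->3
  1 h-->3 k-->3
  2 h-->2 k-->0
  3 h-->2 k-->0
  composite₂ = [0↦3 1↦3 2↦0 3↦0]
Equal? same morphism ✓

Answer: COMMUTES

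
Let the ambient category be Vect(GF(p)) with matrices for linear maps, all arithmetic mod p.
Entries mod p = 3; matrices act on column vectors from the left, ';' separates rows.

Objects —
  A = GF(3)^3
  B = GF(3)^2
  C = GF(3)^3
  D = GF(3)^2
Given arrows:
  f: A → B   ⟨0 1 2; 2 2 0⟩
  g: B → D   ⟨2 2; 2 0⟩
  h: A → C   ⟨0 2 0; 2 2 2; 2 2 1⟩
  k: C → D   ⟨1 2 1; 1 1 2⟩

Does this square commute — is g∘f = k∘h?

Answer: DOES NOT COMMUTE

Trace:
Along f;g (path 1):
  e0=[1,0,0] f→[0,2] g→[1,0]
  e1=[0,1,0] f→[1,2] g→[0,2]
  e2=[0,0,1] f→[2,0] g→[1,1]
  composite₁ = ⟨1 0 1; 0 2 1⟩
Along h;k (path 2):
  e0=[1,0,0] h→[0,2,2] k→[0,0]
  e1=[0,1,0] h→[2,2,2] k→[2,2]
  e2=[0,0,1] h→[0,2,1] k→[2,1]
  composite₂ = ⟨0 2 2; 0 2 1⟩
Equal? differ; not commutative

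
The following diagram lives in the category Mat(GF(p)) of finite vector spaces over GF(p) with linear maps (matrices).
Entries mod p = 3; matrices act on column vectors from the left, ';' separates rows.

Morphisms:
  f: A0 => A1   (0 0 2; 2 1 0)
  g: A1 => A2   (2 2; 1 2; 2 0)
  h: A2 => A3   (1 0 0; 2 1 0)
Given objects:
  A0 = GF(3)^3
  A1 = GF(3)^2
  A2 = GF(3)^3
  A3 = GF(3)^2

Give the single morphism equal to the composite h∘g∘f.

  e0=⟨1,0,0⟩ f=>⟨0,2⟩ g=>⟨1,1,0⟩ h=>⟨1,0⟩
  e1=⟨0,1,0⟩ f=>⟨0,1⟩ g=>⟨2,2,0⟩ h=>⟨2,0⟩
  e2=⟨0,0,1⟩ f=>⟨2,0⟩ g=>⟨1,2,1⟩ h=>⟨1,1⟩
composite: (1 2 1; 0 0 1)

Answer: (1 2 1; 0 0 1)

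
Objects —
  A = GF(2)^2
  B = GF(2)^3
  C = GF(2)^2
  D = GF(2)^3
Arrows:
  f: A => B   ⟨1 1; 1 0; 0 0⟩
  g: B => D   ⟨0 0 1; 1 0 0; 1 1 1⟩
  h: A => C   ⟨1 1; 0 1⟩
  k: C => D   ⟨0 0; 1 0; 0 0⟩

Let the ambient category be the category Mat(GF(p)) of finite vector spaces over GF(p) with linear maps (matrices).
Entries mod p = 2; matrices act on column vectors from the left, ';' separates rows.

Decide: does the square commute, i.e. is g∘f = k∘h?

Answer: DOES NOT COMMUTE

Trace:
Path 1 = f;g:
  e0=⟨1,0⟩ f=>⟨1,1,0⟩ g=>⟨0,1,0⟩
  e1=⟨0,1⟩ f=>⟨1,0,0⟩ g=>⟨0,1,1⟩
  result₁ = ⟨0 0; 1 1; 0 1⟩
Path 2 = h;k:
  e0=⟨1,0⟩ h=>⟨1,0⟩ k=>⟨0,1,0⟩
  e1=⟨0,1⟩ h=>⟨1,1⟩ k=>⟨0,1,0⟩
  result₂ = ⟨0 0; 1 1; 0 0⟩
Equal? differ; not commutative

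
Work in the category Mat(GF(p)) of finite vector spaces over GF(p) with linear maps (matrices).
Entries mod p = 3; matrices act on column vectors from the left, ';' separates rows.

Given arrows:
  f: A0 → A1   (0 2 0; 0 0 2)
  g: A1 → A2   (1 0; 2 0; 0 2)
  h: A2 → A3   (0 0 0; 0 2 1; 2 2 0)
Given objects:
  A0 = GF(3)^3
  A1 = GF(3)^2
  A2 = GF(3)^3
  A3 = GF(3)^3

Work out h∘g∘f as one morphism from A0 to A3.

  e0=⟨1,0,0⟩ f→⟨0,0⟩ g→⟨0,0,0⟩ h→⟨0,0,0⟩
  e1=⟨0,1,0⟩ f→⟨2,0⟩ g→⟨2,1,0⟩ h→⟨0,2,0⟩
  e2=⟨0,0,1⟩ f→⟨0,2⟩ g→⟨0,0,1⟩ h→⟨0,1,0⟩
⟦path⟧: (0 0 0; 0 2 1; 0 0 0)

Answer: (0 0 0; 0 2 1; 0 0 0)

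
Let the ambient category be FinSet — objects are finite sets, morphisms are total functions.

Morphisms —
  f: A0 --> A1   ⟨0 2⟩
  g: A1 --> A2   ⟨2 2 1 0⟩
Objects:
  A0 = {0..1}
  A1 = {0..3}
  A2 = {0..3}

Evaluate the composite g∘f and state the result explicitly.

Answer: ⟨2 1⟩

Derivation:
  0 f-->0 g-->2
  1 f-->2 g-->1
result: ⟨2 1⟩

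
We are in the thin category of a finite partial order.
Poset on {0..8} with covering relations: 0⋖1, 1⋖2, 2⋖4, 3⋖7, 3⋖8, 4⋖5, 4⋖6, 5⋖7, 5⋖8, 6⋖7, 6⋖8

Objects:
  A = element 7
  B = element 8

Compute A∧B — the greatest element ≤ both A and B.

Answer: NO MEET EXISTS

Work:
Lower bounds of A=7 and B=8: {0,1,2,3,4,5,6}
  maximal lower bounds 3 and 5 are incomparable: neither 3≤5 nor 5≤3
→ no greatest lower bound exists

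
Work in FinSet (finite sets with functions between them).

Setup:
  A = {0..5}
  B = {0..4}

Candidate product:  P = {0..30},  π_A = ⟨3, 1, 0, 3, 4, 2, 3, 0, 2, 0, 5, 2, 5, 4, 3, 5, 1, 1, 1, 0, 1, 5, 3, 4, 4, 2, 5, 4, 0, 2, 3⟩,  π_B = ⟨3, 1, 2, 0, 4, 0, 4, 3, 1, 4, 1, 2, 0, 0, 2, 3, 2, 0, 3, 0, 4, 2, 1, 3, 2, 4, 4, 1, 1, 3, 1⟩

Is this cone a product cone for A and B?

Answer: NOT A VALID PRODUCT — |P|=31 ≠ |A|·|B|=30

Derivation:
|A|·|B| = 6·5 = 30;  |P| = 31
  → cardinalities differ; no bijection possible.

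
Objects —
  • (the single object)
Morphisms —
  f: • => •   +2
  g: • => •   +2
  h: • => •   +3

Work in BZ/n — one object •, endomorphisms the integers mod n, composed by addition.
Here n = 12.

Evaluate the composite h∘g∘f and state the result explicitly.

Answer: +7

Derivation:
  0 +2≡2 +2≡4 +3≡7  (mod 12)
result: +7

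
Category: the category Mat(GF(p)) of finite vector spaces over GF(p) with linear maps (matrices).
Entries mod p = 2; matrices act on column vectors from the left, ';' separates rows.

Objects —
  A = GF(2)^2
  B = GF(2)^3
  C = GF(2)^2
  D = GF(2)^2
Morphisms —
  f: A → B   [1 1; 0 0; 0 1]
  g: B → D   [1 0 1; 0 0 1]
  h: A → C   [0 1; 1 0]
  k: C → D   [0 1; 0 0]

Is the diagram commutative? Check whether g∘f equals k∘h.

Answer: DOES NOT COMMUTE

Derivation:
Along f;g (path 1):
  e0=(1,0) f→(1,0,0) g→(1,0)
  e1=(0,1) f→(1,0,1) g→(0,1)
  ⟦path⟧₁ = [1 0; 0 1]
Along h;k (path 2):
  e0=(1,0) h→(0,1) k→(1,0)
  e1=(0,1) h→(1,0) k→(0,0)
  ⟦path⟧₂ = [1 0; 0 0]
Equal? NO — does not commute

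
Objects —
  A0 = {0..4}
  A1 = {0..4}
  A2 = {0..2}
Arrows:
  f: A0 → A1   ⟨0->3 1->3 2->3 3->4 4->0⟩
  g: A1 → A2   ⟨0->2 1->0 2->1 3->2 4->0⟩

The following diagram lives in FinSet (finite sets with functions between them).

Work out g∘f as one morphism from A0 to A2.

  0 f→3 g→2
  1 f→3 g→2
  2 f→3 g→2
  3 f→4 g→0
  4 f→0 g→2
composite: ⟨0->2 1->2 2->2 3->0 4->2⟩

Answer: ⟨0->2 1->2 2->2 3->0 4->2⟩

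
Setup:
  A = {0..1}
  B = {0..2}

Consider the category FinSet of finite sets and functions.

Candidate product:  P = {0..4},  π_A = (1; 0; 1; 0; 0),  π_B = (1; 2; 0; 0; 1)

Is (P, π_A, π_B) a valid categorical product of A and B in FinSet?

|A|·|B| = 2·3 = 6;  |P| = 5
  → cardinalities differ; no bijection possible.

Answer: NOT A VALID PRODUCT — |P|=5 ≠ |A|·|B|=6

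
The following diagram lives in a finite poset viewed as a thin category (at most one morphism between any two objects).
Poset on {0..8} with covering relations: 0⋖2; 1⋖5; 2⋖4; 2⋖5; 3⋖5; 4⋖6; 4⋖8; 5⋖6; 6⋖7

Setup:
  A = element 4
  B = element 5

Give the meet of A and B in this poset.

{x : x≤A ∧ x≤B} = {0,2}  (A=4, B=5)
  0 ≤ 2
  2 ≤ 2
glb = 2

Answer: A∧B = 2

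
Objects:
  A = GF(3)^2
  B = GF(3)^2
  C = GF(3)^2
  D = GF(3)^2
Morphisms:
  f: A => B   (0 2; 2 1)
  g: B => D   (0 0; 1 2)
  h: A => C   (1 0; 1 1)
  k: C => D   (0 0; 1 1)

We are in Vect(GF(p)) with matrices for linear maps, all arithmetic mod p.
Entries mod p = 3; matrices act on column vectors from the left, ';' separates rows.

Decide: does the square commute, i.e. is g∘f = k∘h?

Answer: DOES NOT COMMUTE

Work:
1) trace f;g:
  e0=[1,0] f=>[0,2] g=>[0,1]
  e1=[0,1] f=>[2,1] g=>[0,1]
  result₁ = (0 0; 1 1)
2) trace h;k:
  e0=[1,0] h=>[1,1] k=>[0,2]
  e1=[0,1] h=>[0,1] k=>[0,1]
  result₂ = (0 0; 2 1)
Equal? differ; not commutative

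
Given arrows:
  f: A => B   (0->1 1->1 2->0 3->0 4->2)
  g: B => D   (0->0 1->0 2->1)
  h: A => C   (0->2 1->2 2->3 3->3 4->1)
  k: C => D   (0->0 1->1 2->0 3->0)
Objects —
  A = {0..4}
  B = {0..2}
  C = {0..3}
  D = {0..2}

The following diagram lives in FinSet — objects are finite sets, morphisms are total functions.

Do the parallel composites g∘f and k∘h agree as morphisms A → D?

Along f;g (path 1):
  0 f=>1 g=>0
  1 f=>1 g=>0
  2 f=>0 g=>0
  3 f=>0 g=>0
  4 f=>2 g=>1
  composite₁ = (0->0 1->0 2->0 3->0 4->1)
Along h;k (path 2):
  0 h=>2 k=>0
  1 h=>2 k=>0
  2 h=>3 k=>0
  3 h=>3 k=>0
  4 h=>1 k=>1
  composite₂ = (0->0 1->0 2->0 3->0 4->1)
Equal? same morphism ✓

Answer: COMMUTES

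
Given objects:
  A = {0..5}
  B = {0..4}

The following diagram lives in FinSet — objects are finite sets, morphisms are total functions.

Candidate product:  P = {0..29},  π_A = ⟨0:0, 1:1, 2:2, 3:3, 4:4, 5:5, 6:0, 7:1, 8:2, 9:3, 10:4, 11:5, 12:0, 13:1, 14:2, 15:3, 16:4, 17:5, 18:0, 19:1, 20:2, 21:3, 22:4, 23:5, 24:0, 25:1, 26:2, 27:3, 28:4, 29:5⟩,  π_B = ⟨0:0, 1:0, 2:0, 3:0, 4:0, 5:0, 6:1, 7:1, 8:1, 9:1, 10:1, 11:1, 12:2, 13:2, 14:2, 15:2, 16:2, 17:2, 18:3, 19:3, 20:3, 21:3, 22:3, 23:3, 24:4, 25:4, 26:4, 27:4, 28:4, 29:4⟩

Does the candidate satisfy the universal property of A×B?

Answer: VALID PRODUCT

Work:
|A|·|B| = 6·5 = 30;  |P| = 30
Check the pairing map k ↦ (π_A(k), π_B(k)):
  0 : (0,0)
  1 : (1,0)
  2 : (2,0)
  3 : (3,0)
  4 : (4,0)
  5 : (5,0)
  6 : (0,1)
  7 : (1,1)
  8 : (2,1)
  9 : (3,1)
  10 : (4,1)
  11 : (5,1)
  12 : (0,2)
  13 : (1,2)
  14 : (2,2)
  15 : (3,2)
  16 : (4,2)
  17 : (5,2)
  18 : (0,3)
  19 : (1,3)
  20 : (2,3)
  21 : (3,3)
  22 : (4,3)
  23 : (5,3)
  24 : (0,4)
  25 : (1,4)
  26 : (2,4)
  27 : (3,4)
  28 : (4,4)
  29 : (5,4)
distinct pairs in image: 30 / 30 needed
  → bijection onto A×B; projections well-typed.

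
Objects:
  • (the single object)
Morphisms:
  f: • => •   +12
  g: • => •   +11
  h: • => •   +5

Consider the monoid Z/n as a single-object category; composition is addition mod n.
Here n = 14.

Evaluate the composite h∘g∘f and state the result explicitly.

Answer: +0

Trace:
  0 +12≡12 +11≡9 +5≡0  (mod 14)
composite: +0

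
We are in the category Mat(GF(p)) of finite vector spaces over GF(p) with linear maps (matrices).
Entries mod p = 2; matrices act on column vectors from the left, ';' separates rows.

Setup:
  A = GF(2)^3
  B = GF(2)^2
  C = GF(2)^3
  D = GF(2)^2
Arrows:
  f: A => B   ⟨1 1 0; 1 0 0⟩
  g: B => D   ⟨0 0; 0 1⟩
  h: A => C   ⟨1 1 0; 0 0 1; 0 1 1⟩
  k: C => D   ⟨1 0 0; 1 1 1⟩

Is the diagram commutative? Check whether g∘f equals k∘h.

Answer: DOES NOT COMMUTE

Work:
Along f;g (path 1):
  e0=(1,0,0) f=>(1,1) g=>(0,1)
  e1=(0,1,0) f=>(1,0) g=>(0,0)
  e2=(0,0,1) f=>(0,0) g=>(0,0)
  ⟦path⟧₁ = ⟨0 0 0; 1 0 0⟩
Along h;k (path 2):
  e0=(1,0,0) h=>(1,0,0) k=>(1,1)
  e1=(0,1,0) h=>(1,0,1) k=>(1,0)
  e2=(0,0,1) h=>(0,1,1) k=>(0,0)
  ⟦path⟧₂ = ⟨1 1 0; 1 0 0⟩
Equal? NO — does not commute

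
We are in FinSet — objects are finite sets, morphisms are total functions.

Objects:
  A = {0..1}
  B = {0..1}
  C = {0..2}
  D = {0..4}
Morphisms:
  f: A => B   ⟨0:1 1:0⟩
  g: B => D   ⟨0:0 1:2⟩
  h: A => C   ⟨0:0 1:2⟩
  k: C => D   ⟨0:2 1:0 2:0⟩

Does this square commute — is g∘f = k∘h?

Along f;g (path 1):
  0 f=>1 g=>2
  1 f=>0 g=>0
  result₁ = ⟨0:2 1:0⟩
Along h;k (path 2):
  0 h=>0 k=>2
  1 h=>2 k=>0
  result₂ = ⟨0:2 1:0⟩
Equal? YES — commutes

Answer: COMMUTES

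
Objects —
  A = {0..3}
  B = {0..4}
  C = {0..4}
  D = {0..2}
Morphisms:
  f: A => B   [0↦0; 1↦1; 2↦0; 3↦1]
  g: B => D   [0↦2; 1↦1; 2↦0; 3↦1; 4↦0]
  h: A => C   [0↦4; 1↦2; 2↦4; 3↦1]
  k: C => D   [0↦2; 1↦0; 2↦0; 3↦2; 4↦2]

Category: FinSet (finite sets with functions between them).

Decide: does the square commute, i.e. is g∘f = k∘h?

Along f;g (path 1):
  0 f=>0 g=>2
  1 f=>1 g=>1
  2 f=>0 g=>2
  3 f=>1 g=>1
  result₁ = [0↦2; 1↦1; 2↦2; 3↦1]
Along h;k (path 2):
  0 h=>4 k=>2
  1 h=>2 k=>0
  2 h=>4 k=>2
  3 h=>1 k=>0
  result₂ = [0↦2; 1↦0; 2↦2; 3↦0]
Equal? NO — does not commute

Answer: DOES NOT COMMUTE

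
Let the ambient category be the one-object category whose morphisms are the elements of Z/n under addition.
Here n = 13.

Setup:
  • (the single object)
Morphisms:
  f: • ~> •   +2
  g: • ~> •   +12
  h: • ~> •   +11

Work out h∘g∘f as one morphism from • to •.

Answer: +12

Trace:
  0 +2≡2 +12≡1 +11≡12  (mod 13)
result: +12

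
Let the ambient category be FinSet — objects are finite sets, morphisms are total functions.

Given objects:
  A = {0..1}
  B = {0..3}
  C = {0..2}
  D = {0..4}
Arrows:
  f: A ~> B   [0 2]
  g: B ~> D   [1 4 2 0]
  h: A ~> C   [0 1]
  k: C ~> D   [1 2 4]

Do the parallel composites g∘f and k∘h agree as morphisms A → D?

Answer: COMMUTES

Work:
Path 1 = f;g:
  0 f~>0 g~>1
  1 f~>2 g~>2
  result₁ = [1 2]
Path 2 = h;k:
  0 h~>0 k~>1
  1 h~>1 k~>2
  result₂ = [1 2]
Equal? same morphism ✓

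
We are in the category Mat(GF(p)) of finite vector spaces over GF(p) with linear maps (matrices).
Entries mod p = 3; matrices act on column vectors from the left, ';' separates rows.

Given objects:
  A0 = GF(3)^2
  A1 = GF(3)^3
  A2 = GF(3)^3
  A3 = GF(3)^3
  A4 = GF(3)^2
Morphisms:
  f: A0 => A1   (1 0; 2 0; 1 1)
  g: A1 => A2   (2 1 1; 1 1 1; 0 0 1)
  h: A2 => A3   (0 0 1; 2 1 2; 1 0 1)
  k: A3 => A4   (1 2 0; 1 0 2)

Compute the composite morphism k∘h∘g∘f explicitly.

Answer: (0 2; 1 2)

Work:
  e0=[1,0] f=>[1,2,1] g=>[2,1,1] h=>[1,1,0] k=>[0,1]
  e1=[0,1] f=>[0,0,1] g=>[1,1,1] h=>[1,2,2] k=>[2,2]
composite: (0 2; 1 2)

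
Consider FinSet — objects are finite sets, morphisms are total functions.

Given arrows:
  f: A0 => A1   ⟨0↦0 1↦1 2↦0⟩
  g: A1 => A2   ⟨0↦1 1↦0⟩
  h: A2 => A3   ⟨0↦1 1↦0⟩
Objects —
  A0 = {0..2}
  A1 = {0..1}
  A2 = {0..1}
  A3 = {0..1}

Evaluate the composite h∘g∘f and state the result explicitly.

Answer: ⟨0↦0 1↦1 2↦0⟩

Work:
  0 f=>0 g=>1 h=>0
  1 f=>1 g=>0 h=>1
  2 f=>0 g=>1 h=>0
composite: ⟨0↦0 1↦1 2↦0⟩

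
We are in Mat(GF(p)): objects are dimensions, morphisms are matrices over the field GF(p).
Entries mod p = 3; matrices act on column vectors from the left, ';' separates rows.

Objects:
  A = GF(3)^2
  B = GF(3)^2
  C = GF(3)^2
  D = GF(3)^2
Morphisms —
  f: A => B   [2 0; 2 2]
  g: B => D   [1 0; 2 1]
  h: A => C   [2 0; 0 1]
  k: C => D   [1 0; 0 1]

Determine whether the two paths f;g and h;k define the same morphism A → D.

1) trace f;g:
  e0=⟨1,0⟩ f=>⟨2,2⟩ g=>⟨2,0⟩
  e1=⟨0,1⟩ f=>⟨0,2⟩ g=>⟨0,2⟩
  result₁ = [2 0; 0 2]
2) trace h;k:
  e0=⟨1,0⟩ h=>⟨2,0⟩ k=>⟨2,0⟩
  e1=⟨0,1⟩ h=>⟨0,1⟩ k=>⟨0,1⟩
  result₂ = [2 0; 0 1]
Equal? NO — does not commute

Answer: DOES NOT COMMUTE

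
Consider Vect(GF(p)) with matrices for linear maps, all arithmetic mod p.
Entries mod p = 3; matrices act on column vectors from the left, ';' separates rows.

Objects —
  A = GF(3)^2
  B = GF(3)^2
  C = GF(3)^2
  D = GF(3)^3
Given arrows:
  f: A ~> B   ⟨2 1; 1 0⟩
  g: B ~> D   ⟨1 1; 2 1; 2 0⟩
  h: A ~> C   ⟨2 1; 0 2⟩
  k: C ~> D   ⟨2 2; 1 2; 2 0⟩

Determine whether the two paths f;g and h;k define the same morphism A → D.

Path 1 = f;g:
  e0=(1,0) f~>(2,1) g~>(0,2,1)
  e1=(0,1) f~>(1,0) g~>(1,2,2)
  composite₁ = ⟨0 1; 2 2; 1 2⟩
Path 2 = h;k:
  e0=(1,0) h~>(2,0) k~>(1,2,1)
  e1=(0,1) h~>(1,2) k~>(0,2,2)
  composite₂ = ⟨1 0; 2 2; 1 2⟩
Equal? differ; not commutative

Answer: DOES NOT COMMUTE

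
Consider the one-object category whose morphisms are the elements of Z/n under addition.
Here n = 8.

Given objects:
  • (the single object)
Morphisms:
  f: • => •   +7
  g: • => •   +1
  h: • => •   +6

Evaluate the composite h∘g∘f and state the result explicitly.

  0 +7≡7 +1≡0 +6≡6  (mod 8)
composite: +6

Answer: +6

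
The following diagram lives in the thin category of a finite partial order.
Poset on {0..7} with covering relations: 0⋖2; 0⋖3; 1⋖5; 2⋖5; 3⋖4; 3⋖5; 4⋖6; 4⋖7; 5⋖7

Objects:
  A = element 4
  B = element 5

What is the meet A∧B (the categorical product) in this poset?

Answer: A∧B = 3

Derivation:
Lower bounds of A=4 and B=5: {0,3}
  0 <= 3
  3 <= 3
glb = 3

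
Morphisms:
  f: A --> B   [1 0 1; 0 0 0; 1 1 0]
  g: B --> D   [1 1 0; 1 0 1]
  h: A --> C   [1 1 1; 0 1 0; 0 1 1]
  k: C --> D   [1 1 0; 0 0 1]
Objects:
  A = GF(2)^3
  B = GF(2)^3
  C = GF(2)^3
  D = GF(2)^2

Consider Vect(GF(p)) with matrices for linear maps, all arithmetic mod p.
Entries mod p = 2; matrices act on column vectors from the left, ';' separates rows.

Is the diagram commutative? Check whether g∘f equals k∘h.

Answer: COMMUTES

Trace:
1) trace f;g:
  e0=(1,0,0) f-->(1,0,1) g-->(1,0)
  e1=(0,1,0) f-->(0,0,1) g-->(0,1)
  e2=(0,0,1) f-->(1,0,0) g-->(1,1)
  ⟦path⟧₁ = [1 0 1; 0 1 1]
2) trace h;k:
  e0=(1,0,0) h-->(1,0,0) k-->(1,0)
  e1=(0,1,0) h-->(1,1,1) k-->(0,1)
  e2=(0,0,1) h-->(1,0,1) k-->(1,1)
  ⟦path⟧₂ = [1 0 1; 0 1 1]
Equal? same morphism ✓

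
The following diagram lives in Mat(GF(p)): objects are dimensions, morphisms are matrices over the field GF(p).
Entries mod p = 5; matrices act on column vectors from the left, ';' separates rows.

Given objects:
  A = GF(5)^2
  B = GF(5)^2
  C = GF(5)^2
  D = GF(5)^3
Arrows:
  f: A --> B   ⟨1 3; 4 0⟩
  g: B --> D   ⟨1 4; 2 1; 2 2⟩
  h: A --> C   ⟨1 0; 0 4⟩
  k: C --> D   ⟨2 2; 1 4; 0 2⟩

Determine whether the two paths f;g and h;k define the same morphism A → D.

Answer: DOES NOT COMMUTE

Work:
1) trace f;g:
  e0=[1,0] f-->[1,4] g-->[2,1,0]
  e1=[0,1] f-->[3,0] g-->[3,1,1]
  composite₁ = ⟨2 3; 1 1; 0 1⟩
2) trace h;k:
  e0=[1,0] h-->[1,0] k-->[2,1,0]
  e1=[0,1] h-->[0,4] k-->[3,1,3]
  composite₂ = ⟨2 3; 1 1; 0 3⟩
Equal? differ; not commutative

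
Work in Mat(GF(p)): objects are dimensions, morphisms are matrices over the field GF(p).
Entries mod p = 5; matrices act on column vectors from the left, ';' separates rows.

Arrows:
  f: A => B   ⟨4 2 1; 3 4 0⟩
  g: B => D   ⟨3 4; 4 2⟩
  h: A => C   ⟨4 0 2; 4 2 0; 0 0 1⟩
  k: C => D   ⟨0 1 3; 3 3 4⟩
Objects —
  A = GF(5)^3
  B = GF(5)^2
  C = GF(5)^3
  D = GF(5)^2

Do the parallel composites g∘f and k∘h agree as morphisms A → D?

Answer: DOES NOT COMMUTE

Derivation:
Path 1 = f;g:
  e0=(1,0,0) f=>(4,3) g=>(4,2)
  e1=(0,1,0) f=>(2,4) g=>(2,1)
  e2=(0,0,1) f=>(1,0) g=>(3,4)
  composite₁ = ⟨4 2 3; 2 1 4⟩
Path 2 = h;k:
  e0=(1,0,0) h=>(4,4,0) k=>(4,4)
  e1=(0,1,0) h=>(0,2,0) k=>(2,1)
  e2=(0,0,1) h=>(2,0,1) k=>(3,0)
  composite₂ = ⟨4 2 3; 4 1 0⟩
Equal? differ; not commutative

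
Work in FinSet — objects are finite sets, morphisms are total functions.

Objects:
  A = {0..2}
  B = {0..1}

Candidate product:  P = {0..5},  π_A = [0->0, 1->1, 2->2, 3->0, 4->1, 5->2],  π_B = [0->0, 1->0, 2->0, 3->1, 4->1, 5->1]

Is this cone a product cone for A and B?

Answer: VALID PRODUCT

Trace:
|A|·|B| = 3·2 = 6;  |P| = 6
Check the pairing map k ↦ (π_A(k), π_B(k)):
  0 -> (0,0)
  1 -> (1,0)
  2 -> (2,0)
  3 -> (0,1)
  4 -> (1,1)
  5 -> (2,1)
distinct pairs in image: 6 / 6 needed
  → bijection onto A×B; projections well-typed.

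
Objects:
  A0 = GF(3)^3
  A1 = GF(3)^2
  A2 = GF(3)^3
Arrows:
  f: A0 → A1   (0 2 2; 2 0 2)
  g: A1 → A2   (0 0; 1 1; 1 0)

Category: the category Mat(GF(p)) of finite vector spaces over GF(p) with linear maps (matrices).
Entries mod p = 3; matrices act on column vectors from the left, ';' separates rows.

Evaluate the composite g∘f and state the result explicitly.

  e0=[1,0,0] f→[0,2] g→[0,2,0]
  e1=[0,1,0] f→[2,0] g→[0,2,2]
  e2=[0,0,1] f→[2,2] g→[0,1,2]
result: (0 0 0; 2 2 1; 0 2 2)

Answer: (0 0 0; 2 2 1; 0 2 2)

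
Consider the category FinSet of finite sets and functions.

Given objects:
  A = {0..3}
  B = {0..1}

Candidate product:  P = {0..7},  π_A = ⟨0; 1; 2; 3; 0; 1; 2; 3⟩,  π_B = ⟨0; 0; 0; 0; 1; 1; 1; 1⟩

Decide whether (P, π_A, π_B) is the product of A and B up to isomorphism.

|A|·|B| = 4·2 = 8;  |P| = 8
Check the pairing map k ↦ (π_A(k), π_B(k)):
  0 -> (0,0)
  1 -> (1,0)
  2 -> (2,0)
  3 -> (3,0)
  4 -> (0,1)
  5 -> (1,1)
  6 -> (2,1)
  7 -> (3,1)
distinct pairs in image: 8 / 8 needed
  → bijection onto A×B; projections well-typed.

Answer: VALID PRODUCT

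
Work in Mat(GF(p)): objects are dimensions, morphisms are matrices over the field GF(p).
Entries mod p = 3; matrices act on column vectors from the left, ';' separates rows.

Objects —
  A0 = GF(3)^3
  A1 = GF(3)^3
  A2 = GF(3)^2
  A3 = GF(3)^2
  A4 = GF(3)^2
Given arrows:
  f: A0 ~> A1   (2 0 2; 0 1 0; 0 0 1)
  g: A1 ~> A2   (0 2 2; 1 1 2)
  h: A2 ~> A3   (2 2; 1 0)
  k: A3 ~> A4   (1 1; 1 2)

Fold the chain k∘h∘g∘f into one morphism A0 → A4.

  e0=[1,0,0] f~>[2,0,0] g~>[0,2] h~>[1,0] k~>[1,1]
  e1=[0,1,0] f~>[0,1,0] g~>[2,1] h~>[0,2] k~>[2,1]
  e2=[0,0,1] f~>[2,0,1] g~>[2,1] h~>[0,2] k~>[2,1]
⟦path⟧: (1 2 2; 1 1 1)

Answer: (1 2 2; 1 1 1)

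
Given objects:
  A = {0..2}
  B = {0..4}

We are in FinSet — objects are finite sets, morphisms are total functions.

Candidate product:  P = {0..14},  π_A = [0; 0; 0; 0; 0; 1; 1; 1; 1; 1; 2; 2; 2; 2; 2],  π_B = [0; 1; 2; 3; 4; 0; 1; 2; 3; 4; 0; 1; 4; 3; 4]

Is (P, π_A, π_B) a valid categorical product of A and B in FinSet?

Answer: NOT A VALID PRODUCT — duplicate pair at indices 14,12

Trace:
|A|·|B| = 3·5 = 15;  |P| = 15
Check the pairing map k ↦ (π_A(k), π_B(k)):
  0 -> (0,0)
  1 -> (0,1)
  2 -> (0,2)
  3 -> (0,3)
  4 -> (0,4)
  5 -> (1,0)
  6 -> (1,1)
  7 -> (1,2)
  8 -> (1,3)
  9 -> (1,4)
  10 -> (2,0)
  11 -> (2,1)
  12 -> (2,4)
  13 -> (2,3)
  14 -> (2,4)  ✗ repeats pair of k=12
distinct pairs in image: 14 / 15 needed
  → (2,4) hit at k=12 and k=14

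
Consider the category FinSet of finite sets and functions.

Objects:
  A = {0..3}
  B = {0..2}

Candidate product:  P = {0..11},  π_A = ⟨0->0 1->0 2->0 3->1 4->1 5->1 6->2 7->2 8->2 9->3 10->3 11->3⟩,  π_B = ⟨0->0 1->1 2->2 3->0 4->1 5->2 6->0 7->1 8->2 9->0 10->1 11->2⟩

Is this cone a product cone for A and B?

|A|·|B| = 4·3 = 12;  |P| = 12
Check the pairing map k ↦ (π_A(k), π_B(k)):
  0 -> (0,0)
  1 -> (0,1)
  2 -> (0,2)
  3 -> (1,0)
  4 -> (1,1)
  5 -> (1,2)
  6 -> (2,0)
  7 -> (2,1)
  8 -> (2,2)
  9 -> (3,0)
  10 -> (3,1)
  11 -> (3,2)
distinct pairs in image: 12 / 12 needed
  → bijection onto A×B; projections well-typed.

Answer: VALID PRODUCT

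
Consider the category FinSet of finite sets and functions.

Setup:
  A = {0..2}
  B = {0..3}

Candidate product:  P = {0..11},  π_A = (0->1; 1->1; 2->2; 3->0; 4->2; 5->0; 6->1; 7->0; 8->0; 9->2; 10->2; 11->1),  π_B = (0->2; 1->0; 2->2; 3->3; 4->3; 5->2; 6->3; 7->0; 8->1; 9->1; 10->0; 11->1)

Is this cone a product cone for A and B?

Answer: VALID PRODUCT

Derivation:
|A|·|B| = 3·4 = 12;  |P| = 12
Check the pairing map k ↦ (π_A(k), π_B(k)):
  0 -> (1,2)
  1 -> (1,0)
  2 -> (2,2)
  3 -> (0,3)
  4 -> (2,3)
  5 -> (0,2)
  6 -> (1,3)
  7 -> (0,0)
  8 -> (0,1)
  9 -> (2,1)
  10 -> (2,0)
  11 -> (1,1)
distinct pairs in image: 12 / 12 needed
  → bijection onto A×B; projections well-typed.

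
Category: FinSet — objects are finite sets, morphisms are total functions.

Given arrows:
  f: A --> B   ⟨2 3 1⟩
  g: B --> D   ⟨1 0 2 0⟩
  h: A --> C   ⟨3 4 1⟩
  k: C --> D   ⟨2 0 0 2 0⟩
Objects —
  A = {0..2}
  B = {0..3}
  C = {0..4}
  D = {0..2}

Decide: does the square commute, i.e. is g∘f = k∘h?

Answer: COMMUTES

Trace:
1) trace f;g:
  0 f-->2 g-->2
  1 f-->3 g-->0
  2 f-->1 g-->0
  ⟦path⟧₁ = ⟨2 0 0⟩
2) trace h;k:
  0 h-->3 k-->2
  1 h-->4 k-->0
  2 h-->1 k-->0
  ⟦path⟧₂ = ⟨2 0 0⟩
Equal? same morphism ✓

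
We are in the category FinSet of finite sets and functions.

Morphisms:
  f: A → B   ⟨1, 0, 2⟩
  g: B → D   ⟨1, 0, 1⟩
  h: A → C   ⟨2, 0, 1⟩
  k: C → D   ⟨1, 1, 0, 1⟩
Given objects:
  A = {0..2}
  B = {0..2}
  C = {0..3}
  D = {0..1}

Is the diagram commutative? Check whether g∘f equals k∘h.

Along f;g (path 1):
  0 f→1 g→0
  1 f→0 g→1
  2 f→2 g→1
  result₁ = ⟨0, 1, 1⟩
Along h;k (path 2):
  0 h→2 k→0
  1 h→0 k→1
  2 h→1 k→1
  result₂ = ⟨0, 1, 1⟩
Equal? YES — commutes

Answer: COMMUTES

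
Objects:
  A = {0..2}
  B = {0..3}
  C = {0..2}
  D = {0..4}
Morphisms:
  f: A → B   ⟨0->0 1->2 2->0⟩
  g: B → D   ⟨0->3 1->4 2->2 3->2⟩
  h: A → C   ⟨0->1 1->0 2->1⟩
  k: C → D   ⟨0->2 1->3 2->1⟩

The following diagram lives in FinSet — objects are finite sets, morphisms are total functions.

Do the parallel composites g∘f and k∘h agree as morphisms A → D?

Path 1 = f;g:
  0 f→0 g→3
  1 f→2 g→2
  2 f→0 g→3
  composite₁ = ⟨0->3 1->2 2->3⟩
Path 2 = h;k:
  0 h→1 k→3
  1 h→0 k→2
  2 h→1 k→3
  composite₂ = ⟨0->3 1->2 2->3⟩
Equal? equal; square commutes

Answer: COMMUTES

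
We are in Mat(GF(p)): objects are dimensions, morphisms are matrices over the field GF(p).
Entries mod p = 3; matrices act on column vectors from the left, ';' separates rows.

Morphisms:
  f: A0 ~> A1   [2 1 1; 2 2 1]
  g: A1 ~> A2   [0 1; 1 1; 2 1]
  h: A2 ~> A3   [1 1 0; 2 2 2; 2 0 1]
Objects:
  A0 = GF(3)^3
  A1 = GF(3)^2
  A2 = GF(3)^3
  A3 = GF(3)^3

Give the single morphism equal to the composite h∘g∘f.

Answer: [0 2 0; 0 0 0; 1 2 2]

Trace:
  e0=⟨1,0,0⟩ f~>⟨2,2⟩ g~>⟨2,1,0⟩ h~>⟨0,0,1⟩
  e1=⟨0,1,0⟩ f~>⟨1,2⟩ g~>⟨2,0,1⟩ h~>⟨2,0,2⟩
  e2=⟨0,0,1⟩ f~>⟨1,1⟩ g~>⟨1,2,0⟩ h~>⟨0,0,2⟩
⟦path⟧: [0 2 0; 0 0 0; 1 2 2]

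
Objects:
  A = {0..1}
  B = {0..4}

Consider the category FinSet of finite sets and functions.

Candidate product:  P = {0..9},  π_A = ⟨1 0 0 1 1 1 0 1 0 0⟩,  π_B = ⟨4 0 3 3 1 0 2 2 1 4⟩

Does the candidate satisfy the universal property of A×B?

|A|·|B| = 2·5 = 10;  |P| = 10
Check the pairing map k ↦ (π_A(k), π_B(k)):
  0 -> (1,4)
  1 -> (0,0)
  2 -> (0,3)
  3 -> (1,3)
  4 -> (1,1)
  5 -> (1,0)
  6 -> (0,2)
  7 -> (1,2)
  8 -> (0,1)
  9 -> (0,4)
distinct pairs in image: 10 / 10 needed
  → bijection onto A×B; projections well-typed.

Answer: VALID PRODUCT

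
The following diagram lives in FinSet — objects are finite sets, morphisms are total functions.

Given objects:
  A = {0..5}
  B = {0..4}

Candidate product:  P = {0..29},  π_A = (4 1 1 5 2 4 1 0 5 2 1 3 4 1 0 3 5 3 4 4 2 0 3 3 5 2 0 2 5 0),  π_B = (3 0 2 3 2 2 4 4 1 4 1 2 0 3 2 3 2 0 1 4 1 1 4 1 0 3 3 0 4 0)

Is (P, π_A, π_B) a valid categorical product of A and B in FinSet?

|A|·|B| = 6·5 = 30;  |P| = 30
Check the pairing map k ↦ (π_A(k), π_B(k)):
  0 -> (4,3)
  1 -> (1,0)
  2 -> (1,2)
  3 -> (5,3)
  4 -> (2,2)
  5 -> (4,2)
  6 -> (1,4)
  7 -> (0,4)
  8 -> (5,1)
  9 -> (2,4)
  10 -> (1,1)
  11 -> (3,2)
  12 -> (4,0)
  13 -> (1,3)
  14 -> (0,2)
  15 -> (3,3)
  16 -> (5,2)
  17 -> (3,0)
  18 -> (4,1)
  19 -> (4,4)
  20 -> (2,1)
  21 -> (0,1)
  22 -> (3,4)
  23 -> (3,1)
  24 -> (5,0)
  25 -> (2,3)
  26 -> (0,3)
  27 -> (2,0)
  28 -> (5,4)
  29 -> (0,0)
distinct pairs in image: 30 / 30 needed
  → bijection onto A×B; projections well-typed.

Answer: VALID PRODUCT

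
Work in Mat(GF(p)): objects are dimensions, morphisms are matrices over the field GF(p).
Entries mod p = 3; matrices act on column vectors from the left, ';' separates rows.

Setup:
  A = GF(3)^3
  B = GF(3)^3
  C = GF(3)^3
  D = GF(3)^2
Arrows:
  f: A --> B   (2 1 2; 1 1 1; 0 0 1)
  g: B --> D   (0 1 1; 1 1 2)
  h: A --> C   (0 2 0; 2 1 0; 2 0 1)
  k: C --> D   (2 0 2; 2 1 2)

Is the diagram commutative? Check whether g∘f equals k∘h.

Path 1 = f;g:
  e0=[1,0,0] f-->[2,1,0] g-->[1,0]
  e1=[0,1,0] f-->[1,1,0] g-->[1,2]
  e2=[0,0,1] f-->[2,1,1] g-->[2,2]
  result₁ = (1 1 2; 0 2 2)
Path 2 = h;k:
  e0=[1,0,0] h-->[0,2,2] k-->[1,0]
  e1=[0,1,0] h-->[2,1,0] k-->[1,2]
  e2=[0,0,1] h-->[0,0,1] k-->[2,2]
  result₂ = (1 1 2; 0 2 2)
Equal? equal; square commutes

Answer: COMMUTES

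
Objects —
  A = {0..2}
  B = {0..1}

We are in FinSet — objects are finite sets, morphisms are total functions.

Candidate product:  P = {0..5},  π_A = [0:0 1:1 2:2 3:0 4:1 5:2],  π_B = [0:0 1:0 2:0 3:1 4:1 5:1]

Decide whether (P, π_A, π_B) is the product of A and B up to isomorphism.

Answer: VALID PRODUCT

Trace:
|A|·|B| = 3·2 = 6;  |P| = 6
Check the pairing map k ↦ (π_A(k), π_B(k)):
  0 : (0,0)
  1 : (1,0)
  2 : (2,0)
  3 : (0,1)
  4 : (1,1)
  5 : (2,1)
distinct pairs in image: 6 / 6 needed
  → bijection onto A×B; projections well-typed.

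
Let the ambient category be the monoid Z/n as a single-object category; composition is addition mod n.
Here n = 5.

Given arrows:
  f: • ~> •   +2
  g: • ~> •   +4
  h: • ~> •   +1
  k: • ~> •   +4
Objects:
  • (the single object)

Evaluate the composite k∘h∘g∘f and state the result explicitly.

Answer: +1

Trace:
  0 +2≡2 +4≡1 +1≡2 +4≡1  (mod 5)
result: +1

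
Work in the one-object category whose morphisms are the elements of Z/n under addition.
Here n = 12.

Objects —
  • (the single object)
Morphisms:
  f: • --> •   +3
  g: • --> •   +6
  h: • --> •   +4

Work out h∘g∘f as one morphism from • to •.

  0 +3≡3 +6≡9 +4≡1  (mod 12)
composite: +1

Answer: +1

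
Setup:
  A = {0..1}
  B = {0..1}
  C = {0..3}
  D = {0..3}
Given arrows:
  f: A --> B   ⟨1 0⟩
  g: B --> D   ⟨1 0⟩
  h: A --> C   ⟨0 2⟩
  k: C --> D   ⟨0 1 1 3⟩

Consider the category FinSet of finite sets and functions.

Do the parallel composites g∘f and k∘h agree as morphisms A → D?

Answer: COMMUTES

Work:
Path 1 = f;g:
  0 f-->1 g-->0
  1 f-->0 g-->1
  ⟦path⟧₁ = ⟨0 1⟩
Path 2 = h;k:
  0 h-->0 k-->0
  1 h-->2 k-->1
  ⟦path⟧₂ = ⟨0 1⟩
Equal? YES — commutes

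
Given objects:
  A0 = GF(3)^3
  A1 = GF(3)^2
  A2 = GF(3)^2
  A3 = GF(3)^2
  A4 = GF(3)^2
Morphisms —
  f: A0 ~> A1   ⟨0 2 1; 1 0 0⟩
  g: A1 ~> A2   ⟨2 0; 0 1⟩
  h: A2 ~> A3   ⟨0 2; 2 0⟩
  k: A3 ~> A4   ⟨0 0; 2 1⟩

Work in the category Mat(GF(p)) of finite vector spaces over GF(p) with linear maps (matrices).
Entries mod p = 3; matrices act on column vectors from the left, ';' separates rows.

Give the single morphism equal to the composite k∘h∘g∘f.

Answer: ⟨0 0 0; 1 2 1⟩

Work:
  e0=(1,0,0) f~>(0,1) g~>(0,1) h~>(2,0) k~>(0,1)
  e1=(0,1,0) f~>(2,0) g~>(1,0) h~>(0,2) k~>(0,2)
  e2=(0,0,1) f~>(1,0) g~>(2,0) h~>(0,1) k~>(0,1)
⟦path⟧: ⟨0 0 0; 1 2 1⟩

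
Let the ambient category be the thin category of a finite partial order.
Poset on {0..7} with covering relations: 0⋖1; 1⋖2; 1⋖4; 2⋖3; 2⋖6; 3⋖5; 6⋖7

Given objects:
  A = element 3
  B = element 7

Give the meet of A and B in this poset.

Answer: A∧B = 2

Trace:
{x : x<=A ∧ x<=B} = {0,1,2}  (A=3, B=7)
  0 <= 2
  1 <= 2
  2 <= 2
glb = 2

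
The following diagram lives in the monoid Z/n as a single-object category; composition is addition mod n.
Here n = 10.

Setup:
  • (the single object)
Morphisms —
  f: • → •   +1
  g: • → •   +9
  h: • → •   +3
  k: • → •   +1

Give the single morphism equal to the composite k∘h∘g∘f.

  0 +1≡1 +9≡0 +3≡3 +1≡4  (mod 10)
result: +4

Answer: +4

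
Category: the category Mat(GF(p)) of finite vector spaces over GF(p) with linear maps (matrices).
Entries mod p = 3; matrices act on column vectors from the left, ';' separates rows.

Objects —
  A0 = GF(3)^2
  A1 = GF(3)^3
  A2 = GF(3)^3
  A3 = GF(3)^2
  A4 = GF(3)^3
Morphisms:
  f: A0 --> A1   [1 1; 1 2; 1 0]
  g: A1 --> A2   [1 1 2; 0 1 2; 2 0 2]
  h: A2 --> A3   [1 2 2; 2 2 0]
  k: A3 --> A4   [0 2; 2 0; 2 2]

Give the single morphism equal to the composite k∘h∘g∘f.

Answer: [1 2; 0 1; 1 0]

Trace:
  e0=[1,0] f-->[1,1,1] g-->[1,0,1] h-->[0,2] k-->[1,0,1]
  e1=[0,1] f-->[1,2,0] g-->[0,2,2] h-->[2,1] k-->[2,1,0]
⟦path⟧: [1 2; 0 1; 1 0]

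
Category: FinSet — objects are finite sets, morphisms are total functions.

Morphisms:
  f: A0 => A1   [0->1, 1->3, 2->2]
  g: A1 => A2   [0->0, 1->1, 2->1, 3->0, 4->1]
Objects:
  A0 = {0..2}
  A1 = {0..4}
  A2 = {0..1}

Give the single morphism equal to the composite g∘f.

  0 f=>1 g=>1
  1 f=>3 g=>0
  2 f=>2 g=>1
⟦path⟧: [0->1, 1->0, 2->1]

Answer: [0->1, 1->0, 2->1]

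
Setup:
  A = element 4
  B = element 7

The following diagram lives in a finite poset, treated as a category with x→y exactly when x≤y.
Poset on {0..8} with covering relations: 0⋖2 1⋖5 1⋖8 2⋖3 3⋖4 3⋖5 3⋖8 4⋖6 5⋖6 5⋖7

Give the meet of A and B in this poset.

{x : x≤A ∧ x≤B} = {0,2,3}  (A=4, B=7)
  0 ≤ 3
  2 ≤ 3
  3 ≤ 3
glb = 3

Answer: A∧B = 3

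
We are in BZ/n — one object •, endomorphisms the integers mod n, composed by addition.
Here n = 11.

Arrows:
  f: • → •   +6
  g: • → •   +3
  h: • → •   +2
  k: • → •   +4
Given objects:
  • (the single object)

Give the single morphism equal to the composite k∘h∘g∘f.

Answer: +4

Trace:
  0 +6≡6 +3≡9 +2≡0 +4≡4  (mod 11)
result: +4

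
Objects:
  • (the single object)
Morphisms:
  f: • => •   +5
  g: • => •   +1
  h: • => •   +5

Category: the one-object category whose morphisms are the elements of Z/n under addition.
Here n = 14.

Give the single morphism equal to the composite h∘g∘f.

Answer: +11

Work:
  0 +5≡5 +1≡6 +5≡11  (mod 14)
composite: +11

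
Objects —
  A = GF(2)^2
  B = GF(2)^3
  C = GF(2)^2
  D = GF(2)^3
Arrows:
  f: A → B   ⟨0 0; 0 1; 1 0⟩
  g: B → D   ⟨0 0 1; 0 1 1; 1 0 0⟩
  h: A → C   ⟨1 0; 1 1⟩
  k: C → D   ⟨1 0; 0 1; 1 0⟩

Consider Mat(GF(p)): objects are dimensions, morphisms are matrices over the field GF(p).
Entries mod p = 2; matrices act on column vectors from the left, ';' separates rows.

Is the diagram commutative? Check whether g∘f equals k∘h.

Along f;g (path 1):
  e0=[1,0] f→[0,0,1] g→[1,1,0]
  e1=[0,1] f→[0,1,0] g→[0,1,0]
  ⟦path⟧₁ = ⟨1 0; 1 1; 0 0⟩
Along h;k (path 2):
  e0=[1,0] h→[1,1] k→[1,1,1]
  e1=[0,1] h→[0,1] k→[0,1,0]
  ⟦path⟧₂ = ⟨1 0; 1 1; 1 0⟩
Equal? differ; not commutative

Answer: DOES NOT COMMUTE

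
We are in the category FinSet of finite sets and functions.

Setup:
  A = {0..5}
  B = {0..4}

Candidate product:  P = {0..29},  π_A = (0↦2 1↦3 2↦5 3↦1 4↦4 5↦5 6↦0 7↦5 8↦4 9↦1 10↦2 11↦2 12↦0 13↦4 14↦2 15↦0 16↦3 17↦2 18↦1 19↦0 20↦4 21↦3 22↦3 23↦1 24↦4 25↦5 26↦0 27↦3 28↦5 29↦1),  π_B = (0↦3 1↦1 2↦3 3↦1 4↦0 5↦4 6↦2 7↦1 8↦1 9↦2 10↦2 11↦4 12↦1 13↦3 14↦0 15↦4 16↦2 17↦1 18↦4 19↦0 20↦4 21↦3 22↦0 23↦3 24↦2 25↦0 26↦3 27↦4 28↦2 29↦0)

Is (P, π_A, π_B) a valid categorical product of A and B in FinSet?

|A|·|B| = 6·5 = 30;  |P| = 30
Check the pairing map k ↦ (π_A(k), π_B(k)):
  0 ↦ (2,3)
  1 ↦ (3,1)
  2 ↦ (5,3)
  3 ↦ (1,1)
  4 ↦ (4,0)
  5 ↦ (5,4)
  6 ↦ (0,2)
  7 ↦ (5,1)
  8 ↦ (4,1)
  9 ↦ (1,2)
  10 ↦ (2,2)
  11 ↦ (2,4)
  12 ↦ (0,1)
  13 ↦ (4,3)
  14 ↦ (2,0)
  15 ↦ (0,4)
  16 ↦ (3,2)
  17 ↦ (2,1)
  18 ↦ (1,4)
  19 ↦ (0,0)
  20 ↦ (4,4)
  21 ↦ (3,3)
  22 ↦ (3,0)
  23 ↦ (1,3)
  24 ↦ (4,2)
  25 ↦ (5,0)
  26 ↦ (0,3)
  27 ↦ (3,4)
  28 ↦ (5,2)
  29 ↦ (1,0)
distinct pairs in image: 30 / 30 needed
  → bijection onto A×B; projections well-typed.

Answer: VALID PRODUCT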